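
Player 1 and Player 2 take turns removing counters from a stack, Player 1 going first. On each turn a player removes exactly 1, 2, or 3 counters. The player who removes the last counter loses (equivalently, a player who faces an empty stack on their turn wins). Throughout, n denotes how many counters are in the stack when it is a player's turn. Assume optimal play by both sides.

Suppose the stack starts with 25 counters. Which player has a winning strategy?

Classify positions by backward induction: terminal positions (no move available) are W. From any other position, the mover wins iff some move reaches an L.
n=0: no move; the opponent has just taken the last counter and therefore loses → W
n=1: L (sole option 0(W) is W)
n=2: W (go to 1, an L position)
n=3: W (go to 1, an L position)
n=4: W (go to 1, an L position)
n=5: L (options 4(W), 3(W), 2(W) are all W)
n=6: W (go to 5, an L position)
n=7: W (go to 5, an L position)
n=8: W (go to 5, an L position)
n=9: L (options 8(W), 7(W), 6(W) are all W)
n=10: W (go to 9, an L position)
n=11: W (go to 9, an L position)
n=12: W (go to 9, an L position)
n=13: L (options 12(W), 11(W), 10(W) are all W)
n=14: W (go to 13, an L position)
n=15: W (go to 13, an L position)
n=16: W (go to 13, an L position)
n=17: L (options 16(W), 15(W), 14(W) are all W)
n=18: W (go to 17, an L position)
n=19: W (go to 17, an L position)
n=20: W (go to 17, an L position)
n=21: L (options 20(W), 19(W), 18(W) are all W)
n=22: W (go to 21, an L position)
n=23: W (go to 21, an L position)
n=24: W (go to 21, an L position)
n=25: L (options 24(W), 23(W), 22(W) are all W)
The starting position 25 is L: whatever Player 1 does, the opponent receives a W position.

Player 2 wins.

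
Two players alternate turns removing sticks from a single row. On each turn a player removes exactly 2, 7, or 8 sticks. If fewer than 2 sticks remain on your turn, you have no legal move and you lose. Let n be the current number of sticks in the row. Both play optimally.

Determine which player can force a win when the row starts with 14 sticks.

Work bottom-up. With no move the player to move loses. Otherwise the position is W if at least one move leads to an L position for the opponent, and L if every move leads to a W.
n=0: no move → L
n=1: no move → L
n=2: reaches L-position 0 → W
n=3: reaches L-position 1 → W
n=4: only reaches 2(W), which is W → L
n=5: only reaches 3(W), which is W → L
n=6: reaches L-position 4 → W
n=7: reaches L-position 5 → W
n=8: reaches L-position 1 → W
n=9: reaches L-position 1 → W
n=10: only reaches 8(W), 3(W), 2(W), all W → L
n=11: reaches L-position 4 → W
n=12: reaches L-position 10 → W
n=13: reaches L-position 5 → W
n=14: only reaches 12(W), 7(W), 6(W), all W → L
The starting position 14 is L: whatever the player to move does, the opponent receives a W position.

The second player wins.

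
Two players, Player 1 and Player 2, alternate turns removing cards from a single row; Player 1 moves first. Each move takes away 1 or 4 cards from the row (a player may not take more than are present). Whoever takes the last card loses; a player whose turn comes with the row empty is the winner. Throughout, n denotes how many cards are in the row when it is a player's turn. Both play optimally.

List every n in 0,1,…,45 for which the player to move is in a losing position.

1, 3, 6, 8, 11, 13, 16, 18, 21, 23, 26, 28, 31, 33, 36, 38, 41, 43

Compute win/loss labels from the base case upward. A position with no move is W. Any other position is W if it can reach an L in one move, else L.
n=0: no move; the opponent has just taken the last card and therefore loses → W
n=1: →0(W) only, which is W, so L
n=2: →1(L), so W
n=3: →2(W) only, which is W, so L
n=4: →3(L), so W
n=5: →1(L), so W
n=6: →5(W), 2(W) — all W, so L
n=7: →6(L), so W
n=8: →7(W), 4(W) — all W, so L
n=9: →8(L), so W
n=10: →6(L), so W
n=11: →10(W), 7(W) — all W, so L
n=12: →11(L), so W
n=13: →12(W), 9(W) — all W, so L
n=14: →13(L), so W
n=15: →11(L), so W
n=16: →15(W), 12(W) — all W, so L
n=17: →16(L), so W
n=18: →17(W), 14(W) — all W, so L
n=19: →18(L), so W
n=20: →16(L), so W
n=21: →20(W), 17(W) — all W, so L
n=22: →21(L), so W
n=23: →22(W), 19(W) — all W, so L
n=24: →23(L), so W
n=25: →21(L), so W
n=26: →25(W), 22(W) — all W, so L
n=27: →26(L), so W
n=28: →27(W), 24(W) — all W, so L
n=29: →28(L), so W
n=30: →26(L), so W
n=31: →30(W), 27(W) — all W, so L
n=32: →31(L), so W
n=33: →32(W), 29(W) — all W, so L
n=34: →33(L), so W
n=35: →31(L), so W
n=36: →35(W), 32(W) — all W, so L
n=37: →36(L), so W
n=38: →37(W), 34(W) — all W, so L
n=39: →38(L), so W
n=40: →36(L), so W
n=41: →40(W), 37(W) — all W, so L
n=42: →41(L), so W
n=43: →42(W), 39(W) — all W, so L
n=44: →43(L), so W
n=45: →41(L), so W
The losing starting values of n are exactly the entries labelled L in this table (18 of them).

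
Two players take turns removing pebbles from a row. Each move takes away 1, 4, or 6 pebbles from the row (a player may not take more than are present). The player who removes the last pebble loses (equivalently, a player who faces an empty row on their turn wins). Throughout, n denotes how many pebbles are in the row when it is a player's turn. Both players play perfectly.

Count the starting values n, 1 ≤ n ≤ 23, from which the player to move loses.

10

Label each position W (a win for the player to move) or L (a loss). A position with no legal move is W; any other position is W exactly when some move reaches an L, and L when every move reaches a W.
n=0: no move; the opponent has just taken the last pebble and therefore loses → W
n=1: only reaches 0(W), which is W → L
n=2: reaches L-position 1 → W
n=3: only reaches 2(W), which is W → L
n=4: reaches L-position 3 → W
n=5: reaches L-position 1 → W
n=6: only reaches 5(W), 2(W), 0(W), all W → L
n=7: reaches L-position 6 → W
n=8: only reaches 7(W), 4(W), 2(W), all W → L
n=9: reaches L-position 8 → W
n=10: reaches L-position 6 → W
n=11: only reaches 10(W), 7(W), 5(W), all W → L
n=12: reaches L-position 11 → W
n=13: only reaches 12(W), 9(W), 7(W), all W → L
n=14: reaches L-position 13 → W
n=15: reaches L-position 11 → W
n=16: only reaches 15(W), 12(W), 10(W), all W → L
n=17: reaches L-position 16 → W
n=18: only reaches 17(W), 14(W), 12(W), all W → L
n=19: reaches L-position 18 → W
n=20: reaches L-position 16 → W
n=21: only reaches 20(W), 17(W), 15(W), all W → L
n=22: reaches L-position 21 → W
n=23: only reaches 22(W), 19(W), 17(W), all W → L
L entries with 1 ≤ n ≤ 23 (the range starts at n=1): n = 1, 3, 6, 8, 11, 13, 16, 18, 21, 23; that makes 10.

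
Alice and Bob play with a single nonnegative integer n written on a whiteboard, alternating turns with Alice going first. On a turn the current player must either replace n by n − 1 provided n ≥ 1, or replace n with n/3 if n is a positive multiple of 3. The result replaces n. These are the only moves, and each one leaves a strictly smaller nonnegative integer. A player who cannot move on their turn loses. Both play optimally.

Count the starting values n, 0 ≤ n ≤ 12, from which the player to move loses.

6

Label each position W (a win for the player to move) or L (a loss). A position with no legal move is L; any other position is W exactly when some move reaches an L, and L when every move reaches a W.
n=0: no move → L
n=1: W (go to 0, an L position)
n=2: L (sole option 1(W) is W)
n=3: W (go to 2, an L position)
n=4: L (sole option 3(W) is W)
n=5: W (go to 4, an L position)
n=6: W (go to 2, an L position)
n=7: L (sole option 6(W) is W)
n=8: W (go to 7, an L position)
n=9: L (options 3(W), 8(W) are all W)
n=10: W (go to 9, an L position)
n=11: L (sole option 10(W) is W)
n=12: W (go to 4, an L position)
L entries with 0 ≤ n ≤ 12: n = 0, 2, 4, 7, 9, 11; that makes 6.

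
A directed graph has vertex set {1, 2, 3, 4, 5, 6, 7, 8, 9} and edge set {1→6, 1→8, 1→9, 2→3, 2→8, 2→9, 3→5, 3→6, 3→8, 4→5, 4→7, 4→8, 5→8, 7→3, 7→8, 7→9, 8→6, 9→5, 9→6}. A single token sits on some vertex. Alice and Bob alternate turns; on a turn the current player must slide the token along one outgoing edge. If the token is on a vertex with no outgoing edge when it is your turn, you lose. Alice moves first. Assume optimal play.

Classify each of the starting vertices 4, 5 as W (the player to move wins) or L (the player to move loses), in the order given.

4: W, 5: L

Use the standard recursion: the mover loses at a terminal position; elsewhere, the mover wins exactly when some move hands the opponent an L position.
Every edge goes from a vertex to one that appears earlier in the order 6, 8, 5, 9, 1, 3, 7, 4, 2, so processing vertices in that order labels each vertex after all of its successors.
6: no outgoing edge → L
8: →6(L), so W
5: →8(W) only, which is W, so L
9: →5(L), so W
1: →6(L), so W
3: →5(L), so W
7: →3(W), 9(W), 8(W) — all W, so L
4: →7(L), so W
2: →3(W), 9(W), 8(W) — all W, so L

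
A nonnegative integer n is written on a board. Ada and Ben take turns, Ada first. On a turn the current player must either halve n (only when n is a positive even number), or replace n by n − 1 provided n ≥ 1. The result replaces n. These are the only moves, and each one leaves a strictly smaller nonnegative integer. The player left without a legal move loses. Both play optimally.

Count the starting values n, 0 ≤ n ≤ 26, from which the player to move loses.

Work bottom-up. With no move the player to move loses. Otherwise the position is W if at least one move leads to an L position for the opponent, and L if every move leads to a W.
n=0: no move → L
n=1: W (go to 0, an L position)
n=2: L (sole option 1(W) is W)
n=3: W (go to 2, an L position)
n=4: W (go to 2, an L position)
n=5: L (sole option 4(W) is W)
n=6: W (go to 5, an L position)
n=7: L (sole option 6(W) is W)
n=8: W (go to 7, an L position)
n=9: L (sole option 8(W) is W)
n=10: W (go to 5, an L position)
n=11: L (sole option 10(W) is W)
n=12: W (go to 11, an L position)
n=13: L (sole option 12(W) is W)
n=14: W (go to 7, an L position)
n=15: L (sole option 14(W) is W)
n=16: W (go to 15, an L position)
n=17: L (sole option 16(W) is W)
n=18: W (go to 9, an L position)
n=19: L (sole option 18(W) is W)
n=20: W (go to 19, an L position)
n=21: L (sole option 20(W) is W)
n=22: W (go to 11, an L position)
n=23: L (sole option 22(W) is W)
n=24: W (go to 23, an L position)
n=25: L (sole option 24(W) is W)
n=26: W (go to 13, an L position)
L entries with 0 ≤ n ≤ 26: n = 0, 2, 5, 7, 9, 11, 13, 15, 17, 19, 21, 23, 25; that makes 13.

13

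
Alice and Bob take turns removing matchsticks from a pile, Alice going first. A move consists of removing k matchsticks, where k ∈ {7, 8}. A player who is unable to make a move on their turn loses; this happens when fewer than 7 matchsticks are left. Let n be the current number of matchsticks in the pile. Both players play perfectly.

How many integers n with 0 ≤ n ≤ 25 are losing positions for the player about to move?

Use the standard recursion: the mover loses at a terminal position; elsewhere, the mover wins exactly when some move hands the opponent an L position.
n=0: no move → L
n=1: no move → L
n=2: no move → L
n=3: no move → L
n=4: no move → L
n=5: no move → L
n=6: no move → L
n=7: →0(L), so W
n=8: →1(L), so W
n=9: →2(L), so W
n=10: →3(L), so W
n=11: →4(L), so W
n=12: →5(L), so W
n=13: →6(L), so W
n=14: →6(L), so W
n=15: →8(W), 7(W) — all W, so L
n=16: →9(W), 8(W) — all W, so L
n=17: →10(W), 9(W) — all W, so L
n=18: →11(W), 10(W) — all W, so L
n=19: →12(W), 11(W) — all W, so L
n=20: →13(W), 12(W) — all W, so L
n=21: →14(W), 13(W) — all W, so L
n=22: →15(L), so W
n=23: →16(L), so W
n=24: →17(L), so W
n=25: →18(L), so W
L entries with 0 ≤ n ≤ 25: n = 0, 1, 2, 3, 4, 5, 6, 15, 16, 17, 18, 19, 20, 21; that makes 14.

14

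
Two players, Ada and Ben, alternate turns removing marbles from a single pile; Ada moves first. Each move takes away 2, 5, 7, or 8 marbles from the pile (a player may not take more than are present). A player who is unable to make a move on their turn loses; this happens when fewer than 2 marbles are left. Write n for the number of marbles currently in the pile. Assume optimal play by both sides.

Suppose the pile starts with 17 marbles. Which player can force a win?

Ada wins.

Work bottom-up. With no move the player to move loses. Otherwise the position is W if at least one move leads to an L position for the opponent, and L if every move leads to a W.
n=0: no move → L
n=1: no move → L
n=2: →0(L), so W
n=3: →1(L), so W
n=4: →2(W) only, which is W, so L
n=5: →0(L), so W
n=6: →4(L), so W
n=7: →0(L), so W
n=8: →1(L), so W
n=9: →4(L), so W
n=10: →8(W), 5(W), 3(W), 2(W) — all W, so L
n=11: →4(L), so W
n=12: →10(L), so W
n=13: →11(W), 8(W), 6(W), 5(W) — all W, so L
n=14: →12(W), 9(W), 7(W), 6(W) — all W, so L
n=15: →13(L), so W
n=16: →14(L), so W
n=17: →10(L), so W
The starting position 17 is W: Ada should remove 7, leaving 10, handing over an L position.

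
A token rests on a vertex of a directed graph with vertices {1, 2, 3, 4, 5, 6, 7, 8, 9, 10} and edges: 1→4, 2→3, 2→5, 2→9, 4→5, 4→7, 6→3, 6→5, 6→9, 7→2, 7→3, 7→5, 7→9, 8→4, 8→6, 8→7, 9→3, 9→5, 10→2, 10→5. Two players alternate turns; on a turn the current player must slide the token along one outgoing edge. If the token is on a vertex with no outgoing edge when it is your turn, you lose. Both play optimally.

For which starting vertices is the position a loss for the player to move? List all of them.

1, 3, 5, 8

Compute win/loss labels from the base case upward. A position with no move is L. Any other position is W if it can reach an L in one move, else L.
Every edge goes from a vertex to one that appears earlier in the order 3, 5, 9, 2, 7, 6, 10, 4, 1, 8, so processing vertices in that order labels each vertex after all of its successors.
3: no outgoing edge → L
5: no outgoing edge → L
9: W (go to 5, an L position)
2: W (go to 5, an L position)
7: W (go to 5, an L position)
6: W (go to 5, an L position)
10: W (go to 5, an L position)
4: W (go to 5, an L position)
1: L (sole option 4(W) is W)
8: L (options 4(W), 6(W), 7(W) are all W)
Reading off the rows marked L gives the requested list; there are 4 such vertices.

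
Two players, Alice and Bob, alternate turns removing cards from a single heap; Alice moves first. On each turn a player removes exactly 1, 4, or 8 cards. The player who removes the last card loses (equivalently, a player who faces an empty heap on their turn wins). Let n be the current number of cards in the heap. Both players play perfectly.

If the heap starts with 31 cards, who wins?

Classify positions by backward induction: terminal positions (no move available) are W. From any other position, the mover wins iff some move reaches an L.
n=0: no move; the opponent has just taken the last card and therefore loses → W
n=1: L (sole option 0(W) is W)
n=2: W (go to 1, an L position)
n=3: L (sole option 2(W) is W)
n=4: W (go to 3, an L position)
n=5: W (go to 1, an L position)
n=6: L (options 5(W), 2(W) are all W)
n=7: W (go to 6, an L position)
n=8: L (options 7(W), 4(W), 0(W) are all W)
n=9: W (go to 8, an L position)
n=10: W (go to 6, an L position)
n=11: W (go to 3, an L position)
n=12: W (go to 8, an L position)
n=13: L (options 12(W), 9(W), 5(W) are all W)
n=14: W (go to 13, an L position)
n=15: L (options 14(W), 11(W), 7(W) are all W)
n=16: W (go to 15, an L position)
n=17: W (go to 13, an L position)
n=18: L (options 17(W), 14(W), 10(W) are all W)
n=19: W (go to 18, an L position)
n=20: L (options 19(W), 16(W), 12(W) are all W)
n=21: W (go to 20, an L position)
n=22: W (go to 18, an L position)
n=23: W (go to 15, an L position)
n=24: W (go to 20, an L position)
n=25: L (options 24(W), 21(W), 17(W) are all W)
n=26: W (go to 25, an L position)
n=27: L (options 26(W), 23(W), 19(W) are all W)
n=28: W (go to 27, an L position)
n=29: W (go to 25, an L position)
n=30: L (options 29(W), 26(W), 22(W) are all W)
n=31: W (go to 30, an L position)
From 31 Alice can remove 1, leaving 30, reaching an L position.

Alice wins.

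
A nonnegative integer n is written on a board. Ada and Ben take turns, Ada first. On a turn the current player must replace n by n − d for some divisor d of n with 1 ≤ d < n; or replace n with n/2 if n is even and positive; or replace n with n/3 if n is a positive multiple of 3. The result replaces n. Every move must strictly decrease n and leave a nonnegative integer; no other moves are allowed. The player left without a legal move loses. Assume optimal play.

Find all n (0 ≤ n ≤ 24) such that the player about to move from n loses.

Classify positions by backward induction: terminal positions (no move available) are L. From any other position, the mover wins iff some move reaches an L.
n=0: no move → L
n=1: no move → L
n=2: →1(L), so W
n=3: →1(L), so W
n=4: →2(W), 3(W) — all W, so L
n=5: →4(L), so W
n=6: →4(L), so W
n=7: →6(W) only, which is W, so L
n=8: →4(L), so W
n=9: →3(W), 6(W), 8(W) — all W, so L
n=10: →9(L), so W
n=11: →10(W) only, which is W, so L
n=12: →4(L), so W
n=13: →12(W) only, which is W, so L
n=14: →7(L), so W
n=15: →5(W), 10(W), 12(W), 14(W) — all W, so L
n=16: →15(L), so W
n=17: →16(W) only, which is W, so L
n=18: →9(L), so W
n=19: →18(W) only, which is W, so L
n=20: →15(L), so W
n=21: →7(L), so W
n=22: →11(L), so W
n=23: →22(W) only, which is W, so L
n=24: →23(L), so W
Reading off the rows marked L gives the requested list; there are 11 such values of n.

0, 1, 4, 7, 9, 11, 13, 15, 17, 19, 23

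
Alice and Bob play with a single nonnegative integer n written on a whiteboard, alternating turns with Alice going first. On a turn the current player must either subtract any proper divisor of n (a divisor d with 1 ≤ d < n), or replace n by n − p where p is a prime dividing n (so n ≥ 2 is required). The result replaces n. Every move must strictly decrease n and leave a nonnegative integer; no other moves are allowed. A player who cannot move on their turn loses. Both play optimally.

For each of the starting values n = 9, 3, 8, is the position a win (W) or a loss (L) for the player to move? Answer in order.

Label each position W (a win for the player to move) or L (a loss). A position with no legal move is L; any other position is W exactly when some move reaches an L, and L when every move reaches a W.
n=0: no move → L
n=1: no move → L
n=2: →0(L), so W
n=3: →0(L), so W
n=4: →2(W), 3(W) — all W, so L
n=5: →0(L), so W
n=6: →4(L), so W
n=7: →0(L), so W
n=8: →4(L), so W
n=9: →6(W), 8(W) — all W, so L

9: L, 3: W, 8: W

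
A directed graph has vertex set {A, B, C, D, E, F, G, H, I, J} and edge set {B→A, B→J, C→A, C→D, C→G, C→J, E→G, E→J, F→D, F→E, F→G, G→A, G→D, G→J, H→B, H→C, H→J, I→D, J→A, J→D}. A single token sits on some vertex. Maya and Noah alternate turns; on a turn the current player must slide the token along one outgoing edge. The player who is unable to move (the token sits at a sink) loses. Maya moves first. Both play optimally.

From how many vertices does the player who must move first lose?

4

Positions with no move are L. A position that does have a move is losing for the player to move precisely when every available move leads to a winning position for the opponent. Fill in the labels:
Every edge goes from a vertex to one that appears earlier in the order A, D, J, G, E, I, C, F, B, H, so processing vertices in that order labels each vertex after all of its successors.
A: no outgoing edge → L
D: no outgoing edge → L
J: →D(L), so W
G: →D(L), so W
E: →G(W), J(W) — all W, so L
I: →D(L), so W
C: →D(L), so W
F: →E(L), so W
B: →A(L), so W
H: →B(W), C(W), J(W) — all W, so L
The L vertices are A, D, E, H; that is 4 in all.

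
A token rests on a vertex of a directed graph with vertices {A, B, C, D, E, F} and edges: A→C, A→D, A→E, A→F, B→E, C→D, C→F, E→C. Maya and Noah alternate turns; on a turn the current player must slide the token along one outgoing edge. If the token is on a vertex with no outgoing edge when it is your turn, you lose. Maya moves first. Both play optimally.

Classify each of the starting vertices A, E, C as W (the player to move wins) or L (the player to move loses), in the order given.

A: W, E: L, C: W

Positions with no move are L. A position that does have a move is losing for the player to move precisely when every available move leads to a winning position for the opponent. Fill in the labels:
Every edge goes from a vertex to one that appears earlier in the order D, F, C, E, A, B, so processing vertices in that order labels each vertex after all of its successors.
D: no outgoing edge → L
F: no outgoing edge → L
C: reaches L-position F → W
E: only reaches C(W), which is W → L
A: reaches L-position E → W
B: reaches L-position E → W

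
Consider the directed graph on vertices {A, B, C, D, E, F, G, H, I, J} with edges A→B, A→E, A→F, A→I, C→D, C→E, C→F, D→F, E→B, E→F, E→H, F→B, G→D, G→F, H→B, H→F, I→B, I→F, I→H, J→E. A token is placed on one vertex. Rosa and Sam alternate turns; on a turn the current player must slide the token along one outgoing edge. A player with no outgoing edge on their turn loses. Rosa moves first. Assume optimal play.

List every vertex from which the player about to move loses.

B, D, J

Compute win/loss labels from the base case upward. A position with no move is L. Any other position is W if it can reach an L in one move, else L.
Every edge goes from a vertex to one that appears earlier in the order B, F, H, D, I, E, A, C, G, J, so processing vertices in that order labels each vertex after all of its successors.
B: no outgoing edge → L
F: W (go to B, an L position)
H: W (go to B, an L position)
D: L (sole option F(W) is W)
I: W (go to B, an L position)
E: W (go to B, an L position)
A: W (go to B, an L position)
C: W (go to D, an L position)
G: W (go to D, an L position)
J: L (sole option E(W) is W)
The losing starting vertices are exactly the entries labelled L in this table (3 of them).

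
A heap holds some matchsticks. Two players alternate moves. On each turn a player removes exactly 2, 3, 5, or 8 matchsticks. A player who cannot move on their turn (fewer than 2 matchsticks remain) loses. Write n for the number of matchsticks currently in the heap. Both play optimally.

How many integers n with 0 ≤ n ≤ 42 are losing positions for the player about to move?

Use the standard recursion: the mover loses at a terminal position; elsewhere, the mover wins exactly when some move hands the opponent an L position.
n=0: no move → L
n=1: no move → L
n=2: W (go to 0, an L position)
n=3: W (go to 1, an L position)
n=4: W (go to 1, an L position)
n=5: W (go to 0, an L position)
n=6: W (go to 1, an L position)
n=7: L (options 5(W), 4(W), 2(W) are all W)
n=8: W (go to 0, an L position)
n=9: W (go to 7, an L position)
n=10: W (go to 7, an L position)
n=11: L (options 9(W), 8(W), 6(W), 3(W) are all W)
n=12: W (go to 7, an L position)
n=13: W (go to 11, an L position)
n=14: W (go to 11, an L position)
n=15: W (go to 7, an L position)
n=16: W (go to 11, an L position)
n=17: L (options 15(W), 14(W), 12(W), 9(W) are all W)
n=18: L (options 16(W), 15(W), 13(W), 10(W) are all W)
n=19: W (go to 17, an L position)
n=20: W (go to 18, an L position)
n=21: W (go to 18, an L position)
n=22: W (go to 17, an L position)
n=23: W (go to 18, an L position)
n=24: L (options 22(W), 21(W), 19(W), 16(W) are all W)
n=25: W (go to 17, an L position)
n=26: W (go to 24, an L position)
n=27: W (go to 24, an L position)
n=28: L (options 26(W), 25(W), 23(W), 20(W) are all W)
n=29: W (go to 24, an L position)
n=30: W (go to 28, an L position)
n=31: W (go to 28, an L position)
n=32: W (go to 24, an L position)
n=33: W (go to 28, an L position)
n=34: L (options 32(W), 31(W), 29(W), 26(W) are all W)
n=35: L (options 33(W), 32(W), 30(W), 27(W) are all W)
n=36: W (go to 34, an L position)
n=37: W (go to 35, an L position)
n=38: W (go to 35, an L position)
n=39: W (go to 34, an L position)
n=40: W (go to 35, an L position)
n=41: L (options 39(W), 38(W), 36(W), 33(W) are all W)
n=42: W (go to 34, an L position)
L entries with 0 ≤ n ≤ 42: n = 0, 1, 7, 11, 17, 18, 24, 28, 34, 35, 41; that makes 11.

11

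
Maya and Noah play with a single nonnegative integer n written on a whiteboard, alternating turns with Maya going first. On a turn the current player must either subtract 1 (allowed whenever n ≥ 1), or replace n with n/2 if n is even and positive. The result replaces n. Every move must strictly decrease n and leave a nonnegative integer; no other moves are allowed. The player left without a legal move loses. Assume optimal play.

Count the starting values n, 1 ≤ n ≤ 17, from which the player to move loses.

Classify positions by backward induction: terminal positions (no move available) are L. From any other position, the mover wins iff some move reaches an L.
n=0: no move → L
n=1: →0(L), so W
n=2: →1(W) only, which is W, so L
n=3: →2(L), so W
n=4: →2(L), so W
n=5: →4(W) only, which is W, so L
n=6: →5(L), so W
n=7: →6(W) only, which is W, so L
n=8: →7(L), so W
n=9: →8(W) only, which is W, so L
n=10: →5(L), so W
n=11: →10(W) only, which is W, so L
n=12: →11(L), so W
n=13: →12(W) only, which is W, so L
n=14: →7(L), so W
n=15: →14(W) only, which is W, so L
n=16: →15(L), so W
n=17: →16(W) only, which is W, so L
L entries with 1 ≤ n ≤ 17 (n=0 is outside the asked range and is not counted): n = 2, 5, 7, 9, 11, 13, 15, 17; that makes 8.

8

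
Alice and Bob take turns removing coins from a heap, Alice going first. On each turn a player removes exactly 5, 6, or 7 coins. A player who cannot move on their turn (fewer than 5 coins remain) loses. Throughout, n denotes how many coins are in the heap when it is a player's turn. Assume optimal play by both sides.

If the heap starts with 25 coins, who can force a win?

Label each position W (a win for the player to move) or L (a loss). A position with no legal move is L; any other position is W exactly when some move reaches an L, and L when every move reaches a W.
n=0: no move → L
n=1: no move → L
n=2: no move → L
n=3: no move → L
n=4: no move → L
n=5: →0(L), so W
n=6: →1(L), so W
n=7: →2(L), so W
n=8: →3(L), so W
n=9: →4(L), so W
n=10: →4(L), so W
n=11: →4(L), so W
n=12: →7(W), 6(W), 5(W) — all W, so L
n=13: →8(W), 7(W), 6(W) — all W, so L
n=14: →9(W), 8(W), 7(W) — all W, so L
n=15: →10(W), 9(W), 8(W) — all W, so L
n=16: →11(W), 10(W), 9(W) — all W, so L
n=17: →12(L), so W
n=18: →13(L), so W
n=19: →14(L), so W
n=20: →15(L), so W
n=21: →16(L), so W
n=22: →16(L), so W
n=23: →16(L), so W
n=24: →19(W), 18(W), 17(W) — all W, so L
n=25: →20(W), 19(W), 18(W) — all W, so L
The starting position 25 is L: whatever Alice does, the opponent receives a W position.

Bob wins.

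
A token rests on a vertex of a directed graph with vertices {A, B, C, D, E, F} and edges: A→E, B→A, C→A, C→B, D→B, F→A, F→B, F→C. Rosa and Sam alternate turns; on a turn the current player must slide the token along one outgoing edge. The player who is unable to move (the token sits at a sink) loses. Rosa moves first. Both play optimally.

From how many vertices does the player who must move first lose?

Work bottom-up. With no move the player to move loses. Otherwise the position is W if at least one move leads to an L position for the opponent, and L if every move leads to a W.
Every edge goes from a vertex to one that appears earlier in the order E, A, B, C, D, F, so processing vertices in that order labels each vertex after all of its successors.
E: no outgoing edge → L
A: can move to E, which is L ⇒ W
B: the only move is to A(W), a W ⇒ L
C: can move to B, which is L ⇒ W
D: can move to B, which is L ⇒ W
F: can move to B, which is L ⇒ W
The L vertices are B, E; that is 2 in all.

2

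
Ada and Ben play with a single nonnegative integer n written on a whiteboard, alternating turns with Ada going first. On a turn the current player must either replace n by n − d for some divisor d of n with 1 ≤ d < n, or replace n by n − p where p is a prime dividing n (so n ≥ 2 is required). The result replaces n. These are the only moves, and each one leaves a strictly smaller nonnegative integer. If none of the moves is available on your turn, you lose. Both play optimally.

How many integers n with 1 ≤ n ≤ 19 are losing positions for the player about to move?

Label each position W (a win for the player to move) or L (a loss). A position with no legal move is L; any other position is W exactly when some move reaches an L, and L when every move reaches a W.
n=0: no move → L
n=1: no move → L
n=2: can move to 0, which is L ⇒ W
n=3: can move to 0, which is L ⇒ W
n=4: moves to 2(W), 3(W); every one is W ⇒ L
n=5: can move to 0, which is L ⇒ W
n=6: can move to 4, which is L ⇒ W
n=7: can move to 0, which is L ⇒ W
n=8: can move to 4, which is L ⇒ W
n=9: moves to 6(W), 8(W); every one is W ⇒ L
n=10: can move to 9, which is L ⇒ W
n=11: can move to 0, which is L ⇒ W
n=12: can move to 9, which is L ⇒ W
n=13: can move to 0, which is L ⇒ W
n=14: moves to 7(W), 12(W), 13(W); every one is W ⇒ L
n=15: can move to 14, which is L ⇒ W
n=16: can move to 14, which is L ⇒ W
n=17: can move to 0, which is L ⇒ W
n=18: can move to 9, which is L ⇒ W
n=19: can move to 0, which is L ⇒ W
L entries with 1 ≤ n ≤ 19 (n=0 is outside the asked range and is not counted): n = 1, 4, 9, 14; that makes 4.

4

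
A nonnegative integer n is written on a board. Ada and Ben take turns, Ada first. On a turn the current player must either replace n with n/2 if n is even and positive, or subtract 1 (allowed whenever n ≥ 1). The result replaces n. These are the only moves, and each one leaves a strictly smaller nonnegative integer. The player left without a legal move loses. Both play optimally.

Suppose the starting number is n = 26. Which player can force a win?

Classify positions by backward induction: terminal positions (no move available) are L. From any other position, the mover wins iff some move reaches an L.
n=0: no move → L
n=1: can move to 0, which is L ⇒ W
n=2: the only move is to 1(W), a W ⇒ L
n=3: can move to 2, which is L ⇒ W
n=4: can move to 2, which is L ⇒ W
n=5: the only move is to 4(W), a W ⇒ L
n=6: can move to 5, which is L ⇒ W
n=7: the only move is to 6(W), a W ⇒ L
n=8: can move to 7, which is L ⇒ W
n=9: the only move is to 8(W), a W ⇒ L
n=10: can move to 5, which is L ⇒ W
n=11: the only move is to 10(W), a W ⇒ L
n=12: can move to 11, which is L ⇒ W
n=13: the only move is to 12(W), a W ⇒ L
n=14: can move to 7, which is L ⇒ W
n=15: the only move is to 14(W), a W ⇒ L
n=16: can move to 15, which is L ⇒ W
n=17: the only move is to 16(W), a W ⇒ L
n=18: can move to 9, which is L ⇒ W
n=19: the only move is to 18(W), a W ⇒ L
n=20: can move to 19, which is L ⇒ W
n=21: the only move is to 20(W), a W ⇒ L
n=22: can move to 11, which is L ⇒ W
n=23: the only move is to 22(W), a W ⇒ L
n=24: can move to 23, which is L ⇒ W
n=25: the only move is to 24(W), a W ⇒ L
n=26: can move to 13, which is L ⇒ W
From 26 Ada can move to 13, reaching an L position.

Ada wins.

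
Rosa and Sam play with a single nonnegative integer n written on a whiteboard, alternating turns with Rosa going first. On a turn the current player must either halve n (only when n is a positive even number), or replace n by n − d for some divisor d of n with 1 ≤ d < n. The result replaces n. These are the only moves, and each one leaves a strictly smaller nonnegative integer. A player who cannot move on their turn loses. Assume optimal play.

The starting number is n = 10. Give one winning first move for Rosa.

Move to 5.

Work bottom-up. With no move the player to move loses. Otherwise the position is W if at least one move leads to an L position for the opponent, and L if every move leads to a W.
n=0: no move → L
n=1: no move → L
n=2: W (go to 1, an L position)
n=3: L (sole option 2(W) is W)
n=4: W (go to 3, an L position)
n=5: L (sole option 4(W) is W)
n=6: W (go to 3, an L position)
n=7: L (sole option 6(W) is W)
n=8: W (go to 7, an L position)
n=9: L (options 6(W), 8(W) are all W)
n=10: W (go to 5, an L position)
From 10, the L positions reachable in one move are: 5, 9. Any move reaching one of these is winning.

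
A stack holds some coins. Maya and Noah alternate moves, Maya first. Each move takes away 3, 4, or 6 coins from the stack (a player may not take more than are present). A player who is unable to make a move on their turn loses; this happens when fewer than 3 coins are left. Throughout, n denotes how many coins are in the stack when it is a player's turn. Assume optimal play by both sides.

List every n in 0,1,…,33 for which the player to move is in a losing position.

Compute win/loss labels from the base case upward. A position with no move is L. Any other position is W if it can reach an L in one move, else L.
n=0: no move → L
n=1: no move → L
n=2: no move → L
n=3: can move to 0, which is L ⇒ W
n=4: can move to 1, which is L ⇒ W
n=5: can move to 2, which is L ⇒ W
n=6: can move to 2, which is L ⇒ W
n=7: can move to 1, which is L ⇒ W
n=8: can move to 2, which is L ⇒ W
n=9: moves to 6(W), 5(W), 3(W); every one is W ⇒ L
n=10: moves to 7(W), 6(W), 4(W); every one is W ⇒ L
n=11: moves to 8(W), 7(W), 5(W); every one is W ⇒ L
n=12: can move to 9, which is L ⇒ W
n=13: can move to 10, which is L ⇒ W
n=14: can move to 11, which is L ⇒ W
n=15: can move to 11, which is L ⇒ W
n=16: can move to 10, which is L ⇒ W
n=17: can move to 11, which is L ⇒ W
n=18: moves to 15(W), 14(W), 12(W); every one is W ⇒ L
n=19: moves to 16(W), 15(W), 13(W); every one is W ⇒ L
n=20: moves to 17(W), 16(W), 14(W); every one is W ⇒ L
n=21: can move to 18, which is L ⇒ W
n=22: can move to 19, which is L ⇒ W
n=23: can move to 20, which is L ⇒ W
n=24: can move to 20, which is L ⇒ W
n=25: can move to 19, which is L ⇒ W
n=26: can move to 20, which is L ⇒ W
n=27: moves to 24(W), 23(W), 21(W); every one is W ⇒ L
n=28: moves to 25(W), 24(W), 22(W); every one is W ⇒ L
n=29: moves to 26(W), 25(W), 23(W); every one is W ⇒ L
n=30: can move to 27, which is L ⇒ W
n=31: can move to 28, which is L ⇒ W
n=32: can move to 29, which is L ⇒ W
n=33: can move to 29, which is L ⇒ W
Reading off the rows marked L gives the requested list; there are 12 such values of n.

0, 1, 2, 9, 10, 11, 18, 19, 20, 27, 28, 29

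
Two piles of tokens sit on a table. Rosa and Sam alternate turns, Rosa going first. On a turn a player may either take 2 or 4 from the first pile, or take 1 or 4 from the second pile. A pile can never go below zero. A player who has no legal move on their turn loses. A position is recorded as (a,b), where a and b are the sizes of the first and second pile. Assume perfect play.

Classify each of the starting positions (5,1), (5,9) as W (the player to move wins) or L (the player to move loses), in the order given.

Compute win/loss labels from the base case upward. A position with no move is L. Any other position is W if it can reach an L in one move, else L.
No move ever increases a pile, so every position that can arise here has a ≤ 5 and b ≤ 9; it is enough to label the cells with 0 ≤ a ≤ 5 and 0 ≤ b ≤ 9.
Every move lowers a or b (never raises either), so fill the grid row by row in increasing a, and left to right within a row: each cell's successors are then already labelled.
      b=0  b=1  b=2  b=3  b=4  b=5  b=6  b=7  b=8  b=9
a=0:    L    W    L    W    W    L    W    L    W    W
a=1:    L    W    L    W    W    L    W    L    W    W
a=2:    W    L    W    L    W    W    L    W    L    W
a=3:    W    L    W    L    W    W    L    W    L    W
a=4:    W    W    W    W    L    W    W    W    W    L
a=5:    W    W    W    W    L    W    W    W    W    L
Cells with no legal move (terminal, hence L): (0,0), (1,0).
The remaining L cells, each justified by listing all of its moves:
(0,2): only reaches (0,1)(W), which is W → L
(0,5): only reaches (0,4)(W), (0,1)(W), all W → L
(0,7): only reaches (0,6)(W), (0,3)(W), all W → L
(1,2): only reaches (1,1)(W), which is W → L
(1,5): only reaches (1,4)(W), (1,1)(W), all W → L
(1,7): only reaches (1,6)(W), (1,3)(W), all W → L
(2,1): only reaches (0,1)(W), (2,0)(W), all W → L
(2,3): only reaches (0,3)(W), (2,2)(W), all W → L
(2,6): only reaches (0,6)(W), (2,5)(W), (2,2)(W), all W → L
(2,8): only reaches (0,8)(W), (2,7)(W), (2,4)(W), all W → L
(3,1): only reaches (1,1)(W), (3,0)(W), all W → L
(3,3): only reaches (1,3)(W), (3,2)(W), all W → L
(3,6): only reaches (1,6)(W), (3,5)(W), (3,2)(W), all W → L
(3,8): only reaches (1,8)(W), (3,7)(W), (3,4)(W), all W → L
(4,4): only reaches (2,4)(W), (0,4)(W), (4,3)(W), (4,0)(W), all W → L
(4,9): only reaches (2,9)(W), (0,9)(W), (4,8)(W), (4,5)(W), all W → L
(5,4): only reaches (3,4)(W), (1,4)(W), (5,3)(W), (5,0)(W), all W → L
(5,9): only reaches (3,9)(W), (1,9)(W), (5,8)(W), (5,5)(W), all W → L
Every other cell has at least one move into one of the L cells above, so it is W.
(5,1): the move to (3,1) reaches an L cell, so W
(5,9): one of the L cells justified above, so L

(5,1): W, (5,9): L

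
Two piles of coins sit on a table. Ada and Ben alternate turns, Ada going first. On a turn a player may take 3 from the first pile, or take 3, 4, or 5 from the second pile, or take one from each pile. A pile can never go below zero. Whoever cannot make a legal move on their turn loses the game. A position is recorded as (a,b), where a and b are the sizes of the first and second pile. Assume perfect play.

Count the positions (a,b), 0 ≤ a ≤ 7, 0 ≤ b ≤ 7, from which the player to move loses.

22

Label each position W (a win for the player to move) or L (a loss). A position with no legal move is L; any other position is W exactly when some move reaches an L, and L when every move reaches a W.
Every move lowers a or b (never raises either), so fill the grid row by row in increasing a, and left to right within a row: each cell's successors are then already labelled.
      b=0  b=1  b=2  b=3  b=4  b=5  b=6  b=7
a=0:    L    L    L    W    W    W    W    W
a=1:    L    W    W    W    W    W    L    L
a=2:    L    W    L    W    W    W    W    W
a=3:    W    W    W    W    L    L    L    W
a=4:    W    L    L    L    W    W    W    W
a=5:    W    L    W    W    W    W    W    L
a=6:    L    L    W    W    W    W    W    L
a=7:    L    W    W    W    W    W    L    L
Cells with no legal move (terminal, hence L): (0,0), (0,1), (0,2), (1,0), (2,0).
The remaining L cells, each justified by listing all of its moves:
(1,6): only reaches (1,3)(W), (1,2)(W), (1,1)(W), (0,5)(W), all W → L
(1,7): only reaches (1,4)(W), (1,3)(W), (1,2)(W), (0,6)(W), all W → L
(2,2): only reaches (1,1)(W), which is W → L
(3,4): only reaches (0,4)(W), (3,1)(W), (3,0)(W), (2,3)(W), all W → L
(3,5): only reaches (0,5)(W), (3,2)(W), (3,1)(W), (3,0)(W), (2,4)(W), all W → L
(3,6): only reaches (0,6)(W), (3,3)(W), (3,2)(W), (3,1)(W), (2,5)(W), all W → L
(4,1): only reaches (1,1)(W), (3,0)(W), all W → L
(4,2): only reaches (1,2)(W), (3,1)(W), all W → L
(4,3): only reaches (1,3)(W), (4,0)(W), (3,2)(W), all W → L
(5,1): only reaches (2,1)(W), (4,0)(W), all W → L
(5,7): only reaches (2,7)(W), (5,4)(W), (5,3)(W), (5,2)(W), (4,6)(W), all W → L
(6,0): only reaches (3,0)(W), which is W → L
(6,1): only reaches (3,1)(W), (5,0)(W), all W → L
(6,7): only reaches (3,7)(W), (6,4)(W), (6,3)(W), (6,2)(W), (5,6)(W), all W → L
(7,0): only reaches (4,0)(W), which is W → L
(7,6): only reaches (4,6)(W), (7,3)(W), (7,2)(W), (7,1)(W), (6,5)(W), all W → L
(7,7): only reaches (4,7)(W), (7,4)(W), (7,3)(W), (7,2)(W), (6,6)(W), all W → L
Every other cell has at least one move into one of the L cells above, so it is W.
L cells per row: a=0: 3, a=1: 3, a=2: 2, a=3: 3, a=4: 3, a=5: 2, a=6: 3, a=7: 3; total 22.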